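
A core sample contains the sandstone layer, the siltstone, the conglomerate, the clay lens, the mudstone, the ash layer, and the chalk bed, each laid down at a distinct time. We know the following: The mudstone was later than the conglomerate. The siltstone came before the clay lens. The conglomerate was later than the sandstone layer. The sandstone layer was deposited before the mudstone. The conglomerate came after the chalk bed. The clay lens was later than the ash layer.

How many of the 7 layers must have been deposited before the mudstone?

3

Directly stated before the mudstone: the conglomerate and the sandstone layer.
The chalk bed reaches the mudstone via the chalk bed → the conglomerate → the mudstone.
No chain forces the clay lens (or any of the others) ahead of the mudstone.
That's the chalk bed, the conglomerate, and the sandstone layer — 3 in all.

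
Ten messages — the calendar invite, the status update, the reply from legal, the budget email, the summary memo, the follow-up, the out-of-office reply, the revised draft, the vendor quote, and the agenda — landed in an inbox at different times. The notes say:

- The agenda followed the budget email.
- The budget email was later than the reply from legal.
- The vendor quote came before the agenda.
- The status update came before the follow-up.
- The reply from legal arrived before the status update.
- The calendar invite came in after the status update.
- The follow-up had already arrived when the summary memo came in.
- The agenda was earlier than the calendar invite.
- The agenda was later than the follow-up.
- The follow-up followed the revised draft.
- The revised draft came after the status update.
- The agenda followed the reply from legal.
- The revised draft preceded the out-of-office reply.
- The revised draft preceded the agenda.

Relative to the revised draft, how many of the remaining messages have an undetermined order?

2

Forced before the revised draft: the reply from legal and the status update; forced after the revised draft: the agenda, the calendar invite, the follow-up, the out-of-office reply, and the summary memo.
That leaves the budget email and the vendor quote with no forced order relative to the revised draft — 2.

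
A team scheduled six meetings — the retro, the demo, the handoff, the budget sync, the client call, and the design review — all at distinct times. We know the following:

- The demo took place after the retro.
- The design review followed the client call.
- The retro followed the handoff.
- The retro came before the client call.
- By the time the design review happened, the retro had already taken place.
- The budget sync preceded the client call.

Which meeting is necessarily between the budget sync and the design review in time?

Tracing the constraints gives the budget sync → the client call → the design review, so the client call sits after the budget sync and before the design review.
No other meeting is forced both after the budget sync and before the design review.

the client call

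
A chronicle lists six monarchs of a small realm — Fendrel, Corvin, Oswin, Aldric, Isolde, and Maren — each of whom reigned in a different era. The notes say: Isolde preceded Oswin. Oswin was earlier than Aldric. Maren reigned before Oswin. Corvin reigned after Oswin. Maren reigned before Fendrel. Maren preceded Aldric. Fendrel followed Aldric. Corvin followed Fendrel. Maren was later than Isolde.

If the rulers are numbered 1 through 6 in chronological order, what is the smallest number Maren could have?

Isolde must come before Maren — 1 forced predecessor.
Nothing else is forced ahead of Maren, so their earliest slot is position 1 + 1 = 2.

2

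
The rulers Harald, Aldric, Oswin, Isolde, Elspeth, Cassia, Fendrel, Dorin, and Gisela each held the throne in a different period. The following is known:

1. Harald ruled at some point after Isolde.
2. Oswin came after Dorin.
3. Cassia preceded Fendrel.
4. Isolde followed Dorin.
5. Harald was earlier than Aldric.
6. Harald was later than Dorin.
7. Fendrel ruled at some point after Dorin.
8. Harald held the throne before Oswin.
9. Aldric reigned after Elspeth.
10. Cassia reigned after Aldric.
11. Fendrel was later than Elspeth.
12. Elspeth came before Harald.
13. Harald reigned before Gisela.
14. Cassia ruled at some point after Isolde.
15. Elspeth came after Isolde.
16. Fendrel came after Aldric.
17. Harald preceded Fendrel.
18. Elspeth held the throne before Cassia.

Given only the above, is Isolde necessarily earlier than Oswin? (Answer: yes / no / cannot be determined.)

yes

Chain the constraints: Isolde → Harald → Oswin. Each link is directly stated, so Isolde comes before Oswin.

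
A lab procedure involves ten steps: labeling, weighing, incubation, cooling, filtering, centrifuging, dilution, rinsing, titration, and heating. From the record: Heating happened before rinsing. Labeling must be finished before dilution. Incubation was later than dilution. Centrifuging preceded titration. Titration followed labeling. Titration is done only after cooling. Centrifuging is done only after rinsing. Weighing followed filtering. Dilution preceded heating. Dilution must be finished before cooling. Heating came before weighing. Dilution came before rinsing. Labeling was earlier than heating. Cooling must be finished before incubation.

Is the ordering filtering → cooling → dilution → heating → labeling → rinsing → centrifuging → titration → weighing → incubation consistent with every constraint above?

The constraints require labeling before dilution, but in the proposed sequence dilution appears ahead of labeling. That one violation is enough.

no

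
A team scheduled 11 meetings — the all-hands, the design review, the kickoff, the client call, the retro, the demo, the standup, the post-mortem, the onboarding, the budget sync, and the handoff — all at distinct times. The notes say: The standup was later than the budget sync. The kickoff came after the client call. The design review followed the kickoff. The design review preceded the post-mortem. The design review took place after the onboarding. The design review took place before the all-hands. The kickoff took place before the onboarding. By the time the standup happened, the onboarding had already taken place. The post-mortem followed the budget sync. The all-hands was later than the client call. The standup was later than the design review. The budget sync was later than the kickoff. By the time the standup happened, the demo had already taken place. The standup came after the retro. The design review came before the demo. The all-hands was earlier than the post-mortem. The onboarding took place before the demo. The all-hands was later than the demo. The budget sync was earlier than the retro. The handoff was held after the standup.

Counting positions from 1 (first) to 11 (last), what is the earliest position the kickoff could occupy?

2

The client call must come before the kickoff — 1 forced predecessor.
Nothing else is forced ahead of the kickoff, so its earliest slot is position 1 + 1 = 2.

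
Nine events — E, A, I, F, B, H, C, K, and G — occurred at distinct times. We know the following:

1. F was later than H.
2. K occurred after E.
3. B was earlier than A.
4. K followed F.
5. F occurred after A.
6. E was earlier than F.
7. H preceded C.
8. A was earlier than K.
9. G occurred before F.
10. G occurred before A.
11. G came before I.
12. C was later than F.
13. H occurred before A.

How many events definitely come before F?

Directly stated before F: A, E, G, and H.
B reaches F via B → A → F.
No chain forces K (or any of the others) ahead of F.
That's A, B, E, G, and H — 5 in all.

5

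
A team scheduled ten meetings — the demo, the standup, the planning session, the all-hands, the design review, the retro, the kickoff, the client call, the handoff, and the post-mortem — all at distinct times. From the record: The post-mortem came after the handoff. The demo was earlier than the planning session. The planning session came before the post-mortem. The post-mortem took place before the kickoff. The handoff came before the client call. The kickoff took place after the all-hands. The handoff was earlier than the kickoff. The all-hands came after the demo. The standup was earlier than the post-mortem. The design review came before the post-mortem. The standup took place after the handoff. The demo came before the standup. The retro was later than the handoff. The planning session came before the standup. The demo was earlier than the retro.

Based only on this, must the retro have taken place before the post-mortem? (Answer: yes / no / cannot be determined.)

No chain of stated constraints runs from the retro to the post-mortem, and none runs from the post-mortem to the retro either.
So the relative order of the retro and the post-mortem is not fixed by the given facts.

cannot be determined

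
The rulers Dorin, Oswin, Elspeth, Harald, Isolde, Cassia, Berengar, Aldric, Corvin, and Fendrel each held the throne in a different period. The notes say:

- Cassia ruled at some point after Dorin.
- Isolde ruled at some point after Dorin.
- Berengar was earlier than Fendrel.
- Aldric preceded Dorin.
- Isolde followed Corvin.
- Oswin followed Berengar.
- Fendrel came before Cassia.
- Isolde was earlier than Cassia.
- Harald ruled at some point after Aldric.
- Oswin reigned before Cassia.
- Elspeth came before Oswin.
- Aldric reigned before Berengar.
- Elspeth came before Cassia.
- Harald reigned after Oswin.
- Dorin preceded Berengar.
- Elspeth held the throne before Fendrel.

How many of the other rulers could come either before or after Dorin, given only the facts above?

2

Forced before Dorin: Aldric; forced after Dorin: Berengar, Cassia, Fendrel, Harald, Isolde, and Oswin.
That leaves Corvin and Elspeth with no forced order relative to Dorin — 2.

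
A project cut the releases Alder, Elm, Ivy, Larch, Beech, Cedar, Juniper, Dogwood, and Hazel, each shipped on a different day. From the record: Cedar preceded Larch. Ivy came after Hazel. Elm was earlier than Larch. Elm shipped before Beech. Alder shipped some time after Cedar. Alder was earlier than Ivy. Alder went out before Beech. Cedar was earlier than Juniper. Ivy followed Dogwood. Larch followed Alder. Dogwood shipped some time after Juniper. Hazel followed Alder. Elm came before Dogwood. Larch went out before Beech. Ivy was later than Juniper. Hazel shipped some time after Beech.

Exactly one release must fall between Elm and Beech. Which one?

Tracing the constraints gives Elm → Larch → Beech, so Larch sits after Elm and before Beech.
No other release is forced both after Elm and before Beech.

Larch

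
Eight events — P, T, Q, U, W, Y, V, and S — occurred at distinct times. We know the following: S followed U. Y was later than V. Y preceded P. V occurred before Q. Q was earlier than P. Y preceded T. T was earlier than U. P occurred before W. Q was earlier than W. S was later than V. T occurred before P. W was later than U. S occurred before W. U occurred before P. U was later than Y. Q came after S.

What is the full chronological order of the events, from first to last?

V, Y, T, U, S, Q, P, W

The constraints fix every adjacent pair, so only one ordering works:
V → Y → T → U → S → Q → P → W.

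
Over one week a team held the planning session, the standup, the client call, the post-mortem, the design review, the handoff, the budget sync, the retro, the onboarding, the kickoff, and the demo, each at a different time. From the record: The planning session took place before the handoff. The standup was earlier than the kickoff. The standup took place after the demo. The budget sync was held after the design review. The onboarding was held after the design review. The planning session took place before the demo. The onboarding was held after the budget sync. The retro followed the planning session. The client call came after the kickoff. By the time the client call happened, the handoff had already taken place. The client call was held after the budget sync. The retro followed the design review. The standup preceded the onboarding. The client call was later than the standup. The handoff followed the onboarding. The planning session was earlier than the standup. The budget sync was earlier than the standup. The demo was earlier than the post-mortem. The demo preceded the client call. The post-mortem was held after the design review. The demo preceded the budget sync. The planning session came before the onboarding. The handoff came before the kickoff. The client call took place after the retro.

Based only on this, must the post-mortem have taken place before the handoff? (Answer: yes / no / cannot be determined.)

cannot be determined

No chain of stated constraints runs from the post-mortem to the handoff, and none runs from the handoff to the post-mortem either.
So the relative order of the post-mortem and the handoff is not fixed by the given facts.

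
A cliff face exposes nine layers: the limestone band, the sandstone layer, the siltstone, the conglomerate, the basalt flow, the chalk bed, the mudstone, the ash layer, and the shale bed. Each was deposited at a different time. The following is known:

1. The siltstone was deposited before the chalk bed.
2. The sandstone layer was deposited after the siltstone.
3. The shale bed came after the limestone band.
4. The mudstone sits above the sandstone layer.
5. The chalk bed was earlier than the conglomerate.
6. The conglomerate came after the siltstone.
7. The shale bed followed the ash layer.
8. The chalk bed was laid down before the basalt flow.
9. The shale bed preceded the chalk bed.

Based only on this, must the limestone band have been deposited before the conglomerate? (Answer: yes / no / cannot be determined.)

Chain the constraints: the limestone band → the shale bed → the chalk bed → the conglomerate. Each link is directly stated, so the limestone band comes before the conglomerate.

yes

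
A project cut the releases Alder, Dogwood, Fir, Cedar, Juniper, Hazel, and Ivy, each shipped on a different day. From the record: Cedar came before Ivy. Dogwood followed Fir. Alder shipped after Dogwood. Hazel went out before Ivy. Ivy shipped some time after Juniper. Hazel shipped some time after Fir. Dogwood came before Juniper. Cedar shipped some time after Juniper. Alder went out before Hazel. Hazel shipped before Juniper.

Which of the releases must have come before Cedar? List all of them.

Alder, Dogwood, Fir, Hazel, Juniper

Directly stated before Cedar: Juniper.
Alder reaches Cedar via Alder → Hazel → Juniper → Cedar.
Dogwood reaches Cedar via Dogwood → Juniper → Cedar.
Fir reaches Cedar via Fir → Dogwood → Juniper → Cedar.
Likewise Hazel reaches Cedar by chaining the stated constraints.
No chain forces Ivy ahead of Cedar.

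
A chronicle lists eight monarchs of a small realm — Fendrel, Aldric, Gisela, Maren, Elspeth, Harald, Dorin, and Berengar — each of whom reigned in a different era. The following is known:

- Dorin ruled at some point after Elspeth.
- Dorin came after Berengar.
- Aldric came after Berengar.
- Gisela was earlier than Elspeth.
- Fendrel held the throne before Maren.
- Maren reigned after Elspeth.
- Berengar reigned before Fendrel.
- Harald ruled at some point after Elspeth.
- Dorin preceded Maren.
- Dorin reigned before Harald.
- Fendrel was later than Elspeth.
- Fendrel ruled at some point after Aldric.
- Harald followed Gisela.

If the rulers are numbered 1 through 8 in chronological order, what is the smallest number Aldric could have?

2

Berengar must come before Aldric — 1 forced predecessor.
Nothing else is forced ahead of Aldric, so their earliest slot is position 1 + 1 = 2.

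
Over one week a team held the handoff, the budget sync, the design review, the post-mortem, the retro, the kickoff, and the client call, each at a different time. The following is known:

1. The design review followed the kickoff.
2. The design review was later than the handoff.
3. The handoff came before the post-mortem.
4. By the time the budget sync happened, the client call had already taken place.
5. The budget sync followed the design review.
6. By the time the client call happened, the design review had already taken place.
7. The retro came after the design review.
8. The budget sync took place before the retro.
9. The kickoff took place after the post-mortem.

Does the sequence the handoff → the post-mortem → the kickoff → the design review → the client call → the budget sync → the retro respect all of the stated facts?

Check each stated constraint against the proposed order — e.g. the design review is ahead of the retro; the handoff is ahead of the design review. Every pair is in the required order; nothing is violated.

yes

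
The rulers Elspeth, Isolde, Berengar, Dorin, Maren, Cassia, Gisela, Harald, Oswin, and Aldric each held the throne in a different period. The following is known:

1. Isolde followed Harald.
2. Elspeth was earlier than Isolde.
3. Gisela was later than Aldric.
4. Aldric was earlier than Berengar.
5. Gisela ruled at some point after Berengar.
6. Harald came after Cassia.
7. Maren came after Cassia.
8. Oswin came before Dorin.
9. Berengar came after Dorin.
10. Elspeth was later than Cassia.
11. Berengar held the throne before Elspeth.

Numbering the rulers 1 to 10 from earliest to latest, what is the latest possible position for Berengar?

7

Berengar must come before Elspeth, Gisela, and Isolde — 3 rulers forced after them.
Everything else can be placed before Berengar in some valid order, so Berengar can sit as late as position 10 − 3 = 7.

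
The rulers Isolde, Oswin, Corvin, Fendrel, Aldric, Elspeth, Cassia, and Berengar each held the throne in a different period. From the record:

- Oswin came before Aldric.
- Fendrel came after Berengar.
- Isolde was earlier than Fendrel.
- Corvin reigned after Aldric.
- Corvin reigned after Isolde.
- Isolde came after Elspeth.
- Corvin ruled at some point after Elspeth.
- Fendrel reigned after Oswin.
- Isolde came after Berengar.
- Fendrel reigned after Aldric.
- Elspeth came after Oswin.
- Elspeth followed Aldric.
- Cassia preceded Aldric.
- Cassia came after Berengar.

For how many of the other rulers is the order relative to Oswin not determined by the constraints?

Forced after Oswin: Aldric, Corvin, Elspeth, Fendrel, and Isolde.
That leaves Berengar and Cassia with no forced order relative to Oswin — 2.

2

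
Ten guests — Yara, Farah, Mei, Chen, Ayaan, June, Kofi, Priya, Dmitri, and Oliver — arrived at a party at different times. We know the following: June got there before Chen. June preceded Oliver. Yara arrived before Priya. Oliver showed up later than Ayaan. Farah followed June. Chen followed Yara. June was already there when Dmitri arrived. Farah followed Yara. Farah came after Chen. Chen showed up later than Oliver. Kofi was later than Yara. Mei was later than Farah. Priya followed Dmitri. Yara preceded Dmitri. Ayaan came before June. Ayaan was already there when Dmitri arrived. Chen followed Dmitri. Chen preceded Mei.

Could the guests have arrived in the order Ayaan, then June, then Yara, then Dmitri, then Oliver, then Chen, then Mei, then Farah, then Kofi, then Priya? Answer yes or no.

no

The constraints require Farah before Mei, but in the proposed sequence Mei appears ahead of Farah. That one violation is enough.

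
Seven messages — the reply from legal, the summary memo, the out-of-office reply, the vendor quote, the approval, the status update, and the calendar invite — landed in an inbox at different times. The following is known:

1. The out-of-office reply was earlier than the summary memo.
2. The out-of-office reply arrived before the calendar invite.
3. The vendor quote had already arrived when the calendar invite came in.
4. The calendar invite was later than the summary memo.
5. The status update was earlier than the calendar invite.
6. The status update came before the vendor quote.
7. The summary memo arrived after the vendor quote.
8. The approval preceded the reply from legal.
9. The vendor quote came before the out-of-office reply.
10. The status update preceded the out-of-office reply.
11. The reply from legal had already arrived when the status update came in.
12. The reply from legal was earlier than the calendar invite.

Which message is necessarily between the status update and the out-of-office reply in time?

Tracing the constraints gives the status update → the vendor quote → the out-of-office reply, so the vendor quote sits after the status update and before the out-of-office reply.
No other message is forced both after the status update and before the out-of-office reply.

the vendor quote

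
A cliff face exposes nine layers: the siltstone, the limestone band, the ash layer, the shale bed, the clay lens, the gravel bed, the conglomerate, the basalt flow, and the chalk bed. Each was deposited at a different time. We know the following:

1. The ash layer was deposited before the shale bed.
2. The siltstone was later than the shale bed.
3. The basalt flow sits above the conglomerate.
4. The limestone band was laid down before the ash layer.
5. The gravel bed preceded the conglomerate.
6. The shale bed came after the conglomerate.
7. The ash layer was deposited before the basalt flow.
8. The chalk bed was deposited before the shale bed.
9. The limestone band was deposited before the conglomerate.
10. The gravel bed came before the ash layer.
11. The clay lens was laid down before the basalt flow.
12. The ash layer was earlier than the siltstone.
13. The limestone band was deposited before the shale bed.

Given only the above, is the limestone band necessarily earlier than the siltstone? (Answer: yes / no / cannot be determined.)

Chain the constraints: the limestone band → the shale bed → the siltstone. Each link is directly stated, so the limestone band comes before the siltstone.

yes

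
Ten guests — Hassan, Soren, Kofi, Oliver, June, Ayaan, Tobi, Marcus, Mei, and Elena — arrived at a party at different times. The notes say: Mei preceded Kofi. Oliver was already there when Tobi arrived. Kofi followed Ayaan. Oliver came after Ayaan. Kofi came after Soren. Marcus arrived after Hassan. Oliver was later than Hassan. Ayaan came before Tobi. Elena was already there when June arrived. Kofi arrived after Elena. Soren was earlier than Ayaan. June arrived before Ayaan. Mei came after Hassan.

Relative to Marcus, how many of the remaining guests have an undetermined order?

8

Forced before Marcus: Hassan.
That leaves Ayaan, Elena, June, Kofi, Mei, Oliver, Soren, and Tobi with no forced order relative to Marcus — 8.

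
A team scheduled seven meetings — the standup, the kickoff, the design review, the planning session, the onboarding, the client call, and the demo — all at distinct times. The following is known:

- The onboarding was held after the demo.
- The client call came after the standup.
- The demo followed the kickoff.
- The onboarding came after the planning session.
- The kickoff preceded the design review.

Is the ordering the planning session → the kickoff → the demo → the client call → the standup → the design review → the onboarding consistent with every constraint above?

The constraints require the standup before the client call, but in the proposed sequence the client call appears ahead of the standup. That one violation is enough.

no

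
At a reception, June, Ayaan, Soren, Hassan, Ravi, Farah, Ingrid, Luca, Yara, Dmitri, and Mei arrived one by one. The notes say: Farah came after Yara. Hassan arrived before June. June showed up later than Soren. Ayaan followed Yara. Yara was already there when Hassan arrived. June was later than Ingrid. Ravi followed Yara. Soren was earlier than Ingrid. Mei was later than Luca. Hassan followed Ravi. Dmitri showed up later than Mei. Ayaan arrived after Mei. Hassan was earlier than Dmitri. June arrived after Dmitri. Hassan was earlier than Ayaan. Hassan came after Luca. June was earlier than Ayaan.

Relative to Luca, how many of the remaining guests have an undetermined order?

5

Forced after Luca: Ayaan, Dmitri, Hassan, June, and Mei.
That leaves Farah, Ingrid, Ravi, Soren, and Yara with no forced order relative to Luca — 5.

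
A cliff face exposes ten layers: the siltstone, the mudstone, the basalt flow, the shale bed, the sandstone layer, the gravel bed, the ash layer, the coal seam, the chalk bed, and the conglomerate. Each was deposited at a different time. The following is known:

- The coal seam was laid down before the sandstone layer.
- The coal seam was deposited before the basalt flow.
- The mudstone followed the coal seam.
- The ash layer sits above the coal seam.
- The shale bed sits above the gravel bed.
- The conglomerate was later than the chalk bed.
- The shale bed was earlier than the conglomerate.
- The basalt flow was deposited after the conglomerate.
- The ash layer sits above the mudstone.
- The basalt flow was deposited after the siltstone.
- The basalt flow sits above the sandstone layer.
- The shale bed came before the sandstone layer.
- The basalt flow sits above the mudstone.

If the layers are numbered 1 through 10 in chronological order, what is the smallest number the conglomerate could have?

4

The chalk bed, the gravel bed, and the shale bed must all come before the conglomerate — 3 forced predecessors.
Nothing else is forced ahead of the conglomerate, so its earliest slot is position 3 + 1 = 4.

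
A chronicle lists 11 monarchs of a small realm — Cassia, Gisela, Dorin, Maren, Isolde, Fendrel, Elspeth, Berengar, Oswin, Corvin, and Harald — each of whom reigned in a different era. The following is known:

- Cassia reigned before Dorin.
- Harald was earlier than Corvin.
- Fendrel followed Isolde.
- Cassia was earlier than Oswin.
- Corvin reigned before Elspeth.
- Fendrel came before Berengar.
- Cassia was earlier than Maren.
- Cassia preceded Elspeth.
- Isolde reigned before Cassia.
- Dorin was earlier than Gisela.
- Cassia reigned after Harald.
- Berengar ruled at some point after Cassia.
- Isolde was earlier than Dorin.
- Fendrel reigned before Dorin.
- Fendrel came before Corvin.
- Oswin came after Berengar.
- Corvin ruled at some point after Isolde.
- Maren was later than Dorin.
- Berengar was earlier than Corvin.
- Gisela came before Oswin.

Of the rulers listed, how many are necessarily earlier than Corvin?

5

Directly stated before Corvin: Berengar, Fendrel, Harald, and Isolde.
Cassia reaches Corvin via Cassia → Berengar → Corvin.
No chain forces Oswin (or any of the others) ahead of Corvin.
That's Berengar, Cassia, Fendrel, Harald, and Isolde — 5 in all.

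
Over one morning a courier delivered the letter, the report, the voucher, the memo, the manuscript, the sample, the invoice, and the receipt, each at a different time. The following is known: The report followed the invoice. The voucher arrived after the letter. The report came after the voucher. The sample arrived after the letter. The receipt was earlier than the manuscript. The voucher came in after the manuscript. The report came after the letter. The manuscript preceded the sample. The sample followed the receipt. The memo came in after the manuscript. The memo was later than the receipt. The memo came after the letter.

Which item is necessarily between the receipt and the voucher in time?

Tracing the constraints gives the receipt → the manuscript → the voucher, so the manuscript sits after the receipt and before the voucher.
No other item is forced both after the receipt and before the voucher.

the manuscript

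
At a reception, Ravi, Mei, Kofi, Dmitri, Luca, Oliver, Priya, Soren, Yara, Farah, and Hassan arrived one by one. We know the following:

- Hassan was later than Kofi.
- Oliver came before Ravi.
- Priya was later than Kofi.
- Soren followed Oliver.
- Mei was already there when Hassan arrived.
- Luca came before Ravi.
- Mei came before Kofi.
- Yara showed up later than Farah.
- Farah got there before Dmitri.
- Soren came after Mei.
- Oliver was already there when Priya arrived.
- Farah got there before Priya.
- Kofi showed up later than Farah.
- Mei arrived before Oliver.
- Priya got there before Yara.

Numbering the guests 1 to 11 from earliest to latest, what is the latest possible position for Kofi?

Kofi must come before Hassan, Priya, and Yara — 3 guests forced after them.
Everything else can be placed before Kofi in some valid order, so Kofi can sit as late as position 11 − 3 = 8.

8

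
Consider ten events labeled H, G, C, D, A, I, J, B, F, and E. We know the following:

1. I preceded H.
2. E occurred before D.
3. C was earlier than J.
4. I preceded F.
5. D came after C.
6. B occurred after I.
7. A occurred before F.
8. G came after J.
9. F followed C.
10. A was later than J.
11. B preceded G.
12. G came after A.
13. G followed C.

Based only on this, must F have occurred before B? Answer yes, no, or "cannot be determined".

No chain of stated constraints runs from F to B, and none runs from B to F either.
So the relative order of F and B is not fixed by the given facts.

cannot be determined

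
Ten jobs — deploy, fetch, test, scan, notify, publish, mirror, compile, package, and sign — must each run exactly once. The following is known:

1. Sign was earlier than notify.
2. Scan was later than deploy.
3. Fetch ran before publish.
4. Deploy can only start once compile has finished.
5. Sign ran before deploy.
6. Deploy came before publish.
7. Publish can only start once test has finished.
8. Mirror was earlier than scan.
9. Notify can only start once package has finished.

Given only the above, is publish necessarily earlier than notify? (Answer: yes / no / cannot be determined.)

cannot be determined

No chain of stated constraints runs from publish to notify, and none runs from notify to publish either.
So the relative order of publish and notify is not fixed by the given facts.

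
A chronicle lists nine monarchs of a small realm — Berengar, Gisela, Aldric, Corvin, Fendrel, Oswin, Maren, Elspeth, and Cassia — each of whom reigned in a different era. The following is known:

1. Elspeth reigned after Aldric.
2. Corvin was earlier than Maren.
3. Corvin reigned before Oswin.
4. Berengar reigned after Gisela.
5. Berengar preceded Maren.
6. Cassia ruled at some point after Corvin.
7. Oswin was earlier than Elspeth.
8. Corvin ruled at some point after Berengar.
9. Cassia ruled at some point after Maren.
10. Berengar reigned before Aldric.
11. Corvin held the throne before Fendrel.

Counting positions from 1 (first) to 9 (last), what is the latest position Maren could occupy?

Maren must come before Cassia — 1 ruler forced after them.
Everything else can be placed before Maren in some valid order, so Maren can sit as late as position 9 − 1 = 8.

8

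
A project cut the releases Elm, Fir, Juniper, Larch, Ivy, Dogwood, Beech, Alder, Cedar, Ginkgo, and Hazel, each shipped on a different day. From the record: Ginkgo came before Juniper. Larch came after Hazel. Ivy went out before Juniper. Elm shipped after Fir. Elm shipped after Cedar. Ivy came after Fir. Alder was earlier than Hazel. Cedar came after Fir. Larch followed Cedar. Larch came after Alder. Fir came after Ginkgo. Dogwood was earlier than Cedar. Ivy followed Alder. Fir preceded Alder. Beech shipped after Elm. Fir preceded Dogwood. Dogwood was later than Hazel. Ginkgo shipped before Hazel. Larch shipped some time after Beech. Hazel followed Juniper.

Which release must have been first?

Ginkgo

Ginkgo has a chain of constraints placing it before every other release, so Ginkgo must be first.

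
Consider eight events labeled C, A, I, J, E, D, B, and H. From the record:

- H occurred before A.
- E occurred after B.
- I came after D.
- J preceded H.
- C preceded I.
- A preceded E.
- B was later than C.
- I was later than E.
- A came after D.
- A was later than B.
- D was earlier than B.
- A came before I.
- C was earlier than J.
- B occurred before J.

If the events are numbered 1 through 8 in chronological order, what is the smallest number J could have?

B, C, and D must all come before J — 3 forced predecessors.
Nothing else is forced ahead of J, so its earliest slot is position 3 + 1 = 4.

4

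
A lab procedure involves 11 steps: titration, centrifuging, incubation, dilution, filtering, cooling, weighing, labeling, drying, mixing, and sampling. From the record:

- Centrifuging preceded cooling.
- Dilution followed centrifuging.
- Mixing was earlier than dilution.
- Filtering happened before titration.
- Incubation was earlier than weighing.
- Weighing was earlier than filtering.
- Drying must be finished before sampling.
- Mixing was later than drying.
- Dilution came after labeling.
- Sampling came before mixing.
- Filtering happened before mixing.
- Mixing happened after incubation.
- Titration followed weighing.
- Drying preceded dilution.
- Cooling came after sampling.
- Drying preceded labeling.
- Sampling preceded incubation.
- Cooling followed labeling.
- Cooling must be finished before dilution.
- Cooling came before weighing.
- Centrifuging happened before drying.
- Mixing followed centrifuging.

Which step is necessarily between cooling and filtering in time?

Tracing the constraints gives cooling → weighing → filtering, so weighing sits after cooling and before filtering.
No other step is forced both after cooling and before filtering.

weighing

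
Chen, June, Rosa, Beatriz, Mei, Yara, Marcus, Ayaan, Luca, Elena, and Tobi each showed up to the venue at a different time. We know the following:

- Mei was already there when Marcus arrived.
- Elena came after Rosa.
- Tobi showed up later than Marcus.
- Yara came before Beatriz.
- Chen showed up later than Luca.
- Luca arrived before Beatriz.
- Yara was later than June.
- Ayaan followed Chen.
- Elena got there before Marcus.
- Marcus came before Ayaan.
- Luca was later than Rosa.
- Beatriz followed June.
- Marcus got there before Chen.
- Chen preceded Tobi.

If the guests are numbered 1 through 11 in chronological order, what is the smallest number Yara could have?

June must come before Yara — 1 forced predecessor.
Nothing else is forced ahead of Yara, so their earliest slot is position 1 + 1 = 2.

2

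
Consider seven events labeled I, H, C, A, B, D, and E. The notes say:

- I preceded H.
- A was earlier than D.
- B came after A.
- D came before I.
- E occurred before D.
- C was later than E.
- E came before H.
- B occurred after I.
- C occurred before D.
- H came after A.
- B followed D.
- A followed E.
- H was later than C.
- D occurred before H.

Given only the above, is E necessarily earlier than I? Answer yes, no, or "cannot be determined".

yes

Chain the constraints: E → D → I. Each link is directly stated, so E comes before I.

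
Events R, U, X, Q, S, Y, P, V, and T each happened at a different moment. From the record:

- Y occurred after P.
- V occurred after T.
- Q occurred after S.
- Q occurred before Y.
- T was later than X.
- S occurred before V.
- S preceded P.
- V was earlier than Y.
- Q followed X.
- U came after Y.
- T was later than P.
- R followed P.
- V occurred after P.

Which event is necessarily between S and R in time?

P

Tracing the constraints gives S → P → R, so P sits after S and before R.
No other event is forced both after S and before R.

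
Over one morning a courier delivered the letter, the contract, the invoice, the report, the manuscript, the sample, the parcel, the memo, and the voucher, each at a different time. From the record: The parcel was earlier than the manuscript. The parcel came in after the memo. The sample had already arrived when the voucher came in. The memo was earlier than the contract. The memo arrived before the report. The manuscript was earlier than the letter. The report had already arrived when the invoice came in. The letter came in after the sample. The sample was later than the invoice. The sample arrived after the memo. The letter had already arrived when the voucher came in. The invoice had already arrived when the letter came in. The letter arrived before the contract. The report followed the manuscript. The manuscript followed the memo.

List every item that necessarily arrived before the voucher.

the invoice, the letter, the manuscript, the memo, the parcel, the report, the sample

Directly stated before the voucher: the letter and the sample.
The invoice reaches the voucher via the invoice → the sample → the voucher.
The manuscript reaches the voucher via the manuscript → the letter → the voucher.
The memo reaches the voucher via the memo → the sample → the voucher.
Likewise the parcel and the report each reach the voucher by chaining the stated constraints.
No chain forces the contract ahead of the voucher.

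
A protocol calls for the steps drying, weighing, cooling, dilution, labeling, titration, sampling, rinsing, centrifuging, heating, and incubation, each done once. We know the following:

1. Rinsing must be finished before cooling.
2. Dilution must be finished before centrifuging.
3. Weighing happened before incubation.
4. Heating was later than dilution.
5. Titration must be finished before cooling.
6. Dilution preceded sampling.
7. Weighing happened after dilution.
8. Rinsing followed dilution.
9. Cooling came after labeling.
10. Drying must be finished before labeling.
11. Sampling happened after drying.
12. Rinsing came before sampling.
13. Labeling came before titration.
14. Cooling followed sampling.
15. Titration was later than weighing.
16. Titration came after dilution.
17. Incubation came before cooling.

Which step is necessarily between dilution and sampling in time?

rinsing

Tracing the constraints gives dilution → rinsing → sampling, so rinsing sits after dilution and before sampling.
No other step is forced both after dilution and before sampling.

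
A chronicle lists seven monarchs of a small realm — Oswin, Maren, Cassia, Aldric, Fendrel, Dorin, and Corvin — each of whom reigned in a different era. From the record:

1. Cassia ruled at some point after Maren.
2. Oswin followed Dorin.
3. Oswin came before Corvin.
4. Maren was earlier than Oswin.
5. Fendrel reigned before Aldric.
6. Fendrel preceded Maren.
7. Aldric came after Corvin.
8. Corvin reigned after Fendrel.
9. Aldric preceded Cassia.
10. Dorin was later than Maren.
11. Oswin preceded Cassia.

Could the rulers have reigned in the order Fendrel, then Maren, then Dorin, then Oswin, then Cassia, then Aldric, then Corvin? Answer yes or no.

no

The constraints require Aldric before Cassia, but in the proposed sequence Cassia appears ahead of Aldric. That one violation is enough.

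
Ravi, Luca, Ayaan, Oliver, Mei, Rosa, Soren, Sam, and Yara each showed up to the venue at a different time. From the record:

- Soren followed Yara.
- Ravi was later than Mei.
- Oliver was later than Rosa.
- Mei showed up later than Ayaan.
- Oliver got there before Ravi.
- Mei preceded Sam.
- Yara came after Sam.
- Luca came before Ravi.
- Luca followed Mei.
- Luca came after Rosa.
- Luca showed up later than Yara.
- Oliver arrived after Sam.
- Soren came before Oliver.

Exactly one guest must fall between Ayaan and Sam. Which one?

Mei

Tracing the constraints gives Ayaan → Mei → Sam, so Mei sits after Ayaan and before Sam.
No other guest is forced both after Ayaan and before Sam.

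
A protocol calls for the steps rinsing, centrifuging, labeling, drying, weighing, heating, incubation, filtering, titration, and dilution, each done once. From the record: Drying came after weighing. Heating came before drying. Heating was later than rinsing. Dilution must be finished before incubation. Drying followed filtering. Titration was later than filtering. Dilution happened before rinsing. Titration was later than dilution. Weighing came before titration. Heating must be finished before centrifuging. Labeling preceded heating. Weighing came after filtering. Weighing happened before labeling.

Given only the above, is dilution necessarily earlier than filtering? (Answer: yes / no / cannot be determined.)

cannot be determined

No chain of stated constraints runs from dilution to filtering, and none runs from filtering to dilution either.
So the relative order of dilution and filtering is not fixed by the given facts.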